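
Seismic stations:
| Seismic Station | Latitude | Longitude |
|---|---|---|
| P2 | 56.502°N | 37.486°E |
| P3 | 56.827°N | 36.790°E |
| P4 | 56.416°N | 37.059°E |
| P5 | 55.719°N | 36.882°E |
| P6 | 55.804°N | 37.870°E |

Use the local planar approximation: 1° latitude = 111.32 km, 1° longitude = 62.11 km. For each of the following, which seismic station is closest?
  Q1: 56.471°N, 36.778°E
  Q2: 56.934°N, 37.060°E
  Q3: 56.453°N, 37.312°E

Q1→P4; Q2→P3; Q3→P2

Q1 at 56.471°N, 36.778°E:
  P2: √((0.031·111.32)² + (0.708·62.11)²) = √(11.90885 + 1933.70212) = 44.109 km
  P3: √((0.356·111.32)² + (0.012·62.11)²) = √(1570.53056 + 0.55550) = 39.637 km
  P4: √((-0.055·111.32)² + (0.281·62.11)²) = √(37.48623 + 304.60407) = 18.496 km
  P5: √((-0.752·111.32)² + (0.104·62.11)²) = √(7007.80610 + 41.72437) = 83.961 km
  P6: √((-0.667·111.32)² + (1.092·62.11)²) = √(5513.12784 + 4600.11125) = 100.565 km
  → nearest: P4 (18.496 km)
Q2 at 56.934°N, 37.060°E:
  P2: √((-0.432·111.32)² + (0.426·62.11)²) = √(2312.67118 + 700.07127) = 54.888 km
  P3: √((-0.107·111.32)² + (-0.270·62.11)²) = √(141.87764 + 281.22284) = 20.569 km
  P4: √((-0.518·111.32)² + (-0.001·62.11)²) = √(3325.10922 + 0.00386) = 57.664 km
  P5: √((-1.215·111.32)² + (-0.178·62.11)²) = √(18293.59041 + 122.22585) = 135.705 km
  P6: √((-1.130·111.32)² + (0.810·62.11)²) = √(15823.52663 + 2531.00554) = 135.479 km
  → nearest: P3 (20.569 km)
Q3 at 56.453°N, 37.312°E:
  P2: √((0.049·111.32)² + (0.174·62.11)²) = √(29.75353 + 116.79427) = 12.106 km
  P3: √((0.374·111.32)² + (-0.522·62.11)²) = √(1733.36331 + 1051.14847) = 52.768 km
  P4: √((-0.037·111.32)² + (-0.253·62.11)²) = √(16.96484 + 246.92445) = 16.245 km
  P5: √((-0.734·111.32)² + (-0.430·62.11)²) = √(6676.34107 + 713.27987) = 85.963 km
  P6: √((-0.649·111.32)² + (0.558·62.11)²) = √(5219.58277 + 1201.13399) = 80.129 km
  → nearest: P2 (12.106 km)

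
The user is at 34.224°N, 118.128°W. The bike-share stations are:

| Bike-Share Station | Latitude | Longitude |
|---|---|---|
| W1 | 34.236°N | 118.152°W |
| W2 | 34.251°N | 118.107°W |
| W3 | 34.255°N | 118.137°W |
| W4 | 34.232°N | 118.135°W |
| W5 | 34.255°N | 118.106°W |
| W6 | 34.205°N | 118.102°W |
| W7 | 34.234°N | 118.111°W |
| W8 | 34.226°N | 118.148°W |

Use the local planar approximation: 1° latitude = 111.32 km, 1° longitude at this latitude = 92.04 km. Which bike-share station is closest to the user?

Distances from 34.224°N, 118.128°W:
W1: √((0.012·111.32)² + (-0.024·92.04)²) = √(1.78447 + 4.87950) = 2.581 km
W2: √((0.027·111.32)² + (0.021·92.04)²) = √(9.03387 + 3.73587) = 3.573 km
W3: √((0.031·111.32)² + (-0.009·92.04)²) = √(11.90885 + 0.68618) = 3.549 km
W4: √((0.008·111.32)² + (-0.007·92.04)²) = √(0.79310 + 0.41510) = 1.099 km
W5: √((0.031·111.32)² + (0.022·92.04)²) = √(11.90885 + 4.10014) = 4.001 km
W6: √((-0.019·111.32)² + (0.026·92.04)²) = √(4.47356 + 5.72664) = 3.194 km
W7: √((0.010·111.32)² + (0.017·92.04)²) = √(1.23921 + 2.44822) = 1.920 km
W8: √((0.002·111.32)² + (-0.020·92.04)²) = √(0.04957 + 3.38854) = 1.854 km
Minimum: W4 at 1.099 km.

W4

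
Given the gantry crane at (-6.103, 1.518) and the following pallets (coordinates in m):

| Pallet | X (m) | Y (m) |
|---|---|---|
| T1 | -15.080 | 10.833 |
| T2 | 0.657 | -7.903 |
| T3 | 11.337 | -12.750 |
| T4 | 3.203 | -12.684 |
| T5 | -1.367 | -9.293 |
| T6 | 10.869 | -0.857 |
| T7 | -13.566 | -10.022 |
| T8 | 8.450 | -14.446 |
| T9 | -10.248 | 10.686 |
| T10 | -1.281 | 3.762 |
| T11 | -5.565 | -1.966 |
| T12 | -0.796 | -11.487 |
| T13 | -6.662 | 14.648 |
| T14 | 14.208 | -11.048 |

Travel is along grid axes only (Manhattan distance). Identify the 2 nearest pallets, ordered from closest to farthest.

T11, T10

Distances from (-6.103, 1.518):
T1: |-8.977| + |9.315| = 8.977 + 9.315 = 18.292 m
T2: |6.760| + |-9.421| = 6.760 + 9.421 = 16.181 m
T3: |17.440| + |-14.268| = 17.440 + 14.268 = 31.708 m
T4: |9.306| + |-14.202| = 9.306 + 14.202 = 23.508 m
T5: |4.736| + |-10.811| = 4.736 + 10.811 = 15.547 m
T6: |16.972| + |-2.375| = 16.972 + 2.375 = 19.347 m
T7: |-7.463| + |-11.540| = 7.463 + 11.540 = 19.003 m
T8: |14.553| + |-15.964| = 14.553 + 15.964 = 30.517 m
T9: |-4.145| + |9.168| = 4.145 + 9.168 = 13.313 m
T10: |4.822| + |2.244| = 4.822 + 2.244 = 7.066 m
T11: |0.538| + |-3.484| = 0.538 + 3.484 = 4.022 m
T12: |5.307| + |-13.005| = 5.307 + 13.005 = 18.312 m
T13: |-0.559| + |13.130| = 0.559 + 13.130 = 13.689 m
T14: |20.311| + |-12.566| = 20.311 + 12.566 = 32.877 m
Sorted: T11 (4.022 m) < T10 (7.066 m) < T9 (13.313 m) < T13 (13.689 m) < …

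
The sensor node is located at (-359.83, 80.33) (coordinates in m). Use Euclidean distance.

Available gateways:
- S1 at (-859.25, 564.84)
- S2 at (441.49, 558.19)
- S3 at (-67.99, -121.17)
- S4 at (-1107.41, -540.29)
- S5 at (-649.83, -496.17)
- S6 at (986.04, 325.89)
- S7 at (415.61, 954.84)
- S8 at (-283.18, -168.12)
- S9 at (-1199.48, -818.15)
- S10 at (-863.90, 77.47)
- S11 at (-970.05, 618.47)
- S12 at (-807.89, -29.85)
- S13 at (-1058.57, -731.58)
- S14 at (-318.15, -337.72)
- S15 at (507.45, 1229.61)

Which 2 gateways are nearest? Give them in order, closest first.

S8, S3

Distances from (-359.83, 80.33):
S1: √((-499.42)² + (484.51)²) = √(249420.3364 + 234749.9401) = 695.82 m
S2: √((801.32)² + (477.86)²) = √(642113.7424 + 228350.1796) = 932.99 m
S3: √((291.84)² + (-201.50)²) = √(85170.5856 + 40602.2500) = 354.64 m
S4: √((-747.58)² + (-620.62)²) = √(558875.8564 + 385169.1844) = 971.62 m
S5: √((-290.00)² + (-576.50)²) = √(84100.0000 + 332352.2500) = 645.33 m
S6: √((1345.87)² + (245.56)²) = √(1811366.0569 + 60299.7136) = 1368.09 m
S7: √((775.44)² + (874.51)²) = √(601307.1936 + 764767.7401) = 1168.79 m
S8: √((76.65)² + (-248.45)²) = √(5875.2225 + 61727.4025) = 260.01 m
S9: √((-839.65)² + (-898.48)²) = √(705012.1225 + 807266.3104) = 1229.75 m
S10: √((-504.07)² + (-2.86)²) = √(254086.5649 + 8.1796) = 504.08 m
S11: √((-610.22)² + (538.14)²) = √(372368.4484 + 289594.6596) = 813.61 m
S12: √((-448.06)² + (-110.18)²) = √(200757.7636 + 12139.6324) = 461.41 m
S13: √((-698.74)² + (-811.91)²) = √(488237.5876 + 659197.8481) = 1071.18 m
S14: √((41.68)² + (-418.05)²) = √(1737.2224 + 174765.8025) = 420.12 m
S15: √((867.28)² + (1149.28)²) = √(752174.5984 + 1320844.5184) = 1439.80 m
Sorted: S8 (260.01 m) < S3 (354.64 m) < S14 (420.12 m) < S12 (461.41 m) < …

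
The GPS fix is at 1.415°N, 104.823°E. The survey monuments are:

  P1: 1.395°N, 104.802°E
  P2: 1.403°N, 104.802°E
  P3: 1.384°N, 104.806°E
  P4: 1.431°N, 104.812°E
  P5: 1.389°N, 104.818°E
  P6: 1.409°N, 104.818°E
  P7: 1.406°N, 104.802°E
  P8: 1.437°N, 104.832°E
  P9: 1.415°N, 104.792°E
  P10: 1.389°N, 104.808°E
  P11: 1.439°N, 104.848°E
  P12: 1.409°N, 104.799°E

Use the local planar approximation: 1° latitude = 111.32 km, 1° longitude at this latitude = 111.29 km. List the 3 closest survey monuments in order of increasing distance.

P6, P4, P7

Distances from 1.415°N, 104.823°E:
P1: √((-0.020·111.32)² + (-0.021·111.29)²) = √(4.95686 + 5.46199) = 3.228 km
P2: √((-0.012·111.32)² + (-0.021·111.29)²) = √(1.78447 + 5.46199) = 2.692 km
P3: √((-0.031·111.32)² + (-0.017·111.29)²) = √(11.90885 + 3.57940) = 3.936 km
P4: √((0.016·111.32)² + (-0.011·111.29)²) = √(3.17239 + 1.49864) = 2.161 km
P5: √((-0.026·111.32)² + (-0.005·111.29)²) = √(8.37709 + 0.30964) = 2.947 km
P6: √((-0.006·111.32)² + (-0.005·111.29)²) = √(0.44612 + 0.30964) = 0.869 km
P7: √((-0.009·111.32)² + (-0.021·111.29)²) = √(1.00376 + 5.46199) = 2.543 km
P8: √((0.022·111.32)² + (0.009·111.29)²) = √(5.99780 + 1.00322) = 2.646 km
P9: √((0.000·111.32)² + (-0.031·111.29)²) = √(0.00000 + 11.90243) = 3.450 km
P10: √((-0.026·111.32)² + (-0.015·111.29)²) = √(8.37709 + 2.78673) = 3.341 km
P11: √((0.024·111.32)² + (0.025·111.29)²) = √(7.13787 + 7.74092) = 3.857 km
P12: √((-0.006·111.32)² + (-0.024·111.29)²) = √(0.44612 + 7.13403) = 2.753 km
Sorted: P6 (0.869 km) < P4 (2.161 km) < P7 (2.543 km) < P8 (2.646 km) < P2 (2.692 km) < …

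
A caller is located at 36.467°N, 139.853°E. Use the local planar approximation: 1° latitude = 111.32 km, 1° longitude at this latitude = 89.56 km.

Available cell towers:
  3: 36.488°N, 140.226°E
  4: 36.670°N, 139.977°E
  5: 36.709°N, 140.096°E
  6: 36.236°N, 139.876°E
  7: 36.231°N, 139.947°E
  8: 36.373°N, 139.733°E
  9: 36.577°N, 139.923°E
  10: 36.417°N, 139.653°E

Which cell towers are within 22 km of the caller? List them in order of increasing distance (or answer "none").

9, 8, 10

Distances from 36.467°N, 139.853°E:
3: √((0.021·111.32)² + (0.373·89.56)²) = √(5.46493 + 1115.95282) = 33.488 km
4: √((0.203·111.32)² + (0.124·89.56)²) = √(510.66780 + 123.33080) = 25.179 km
5: √((0.242·111.32)² + (0.243·89.56)²) = √(725.73343 + 473.63165) = 34.632 km
6: √((-0.231·111.32)² + (0.023·89.56)²) = √(661.25711 + 4.24311) = 25.797 km
7: √((-0.236·111.32)² + (0.094·89.56)²) = √(690.19276 + 70.87350) = 27.587 km
8: √((-0.094·111.32)² + (-0.120·89.56)²) = √(109.49697 + 115.50231) = 15.000 km
9: √((0.110·111.32)² + (0.070·89.56)²) = √(149.94492 + 39.30287) = 13.757 km
10: √((-0.050·111.32)² + (-0.200·89.56)²) = √(30.98036 + 320.83974) = 18.757 km
Threshold 22 km: 9 (13.757 km), 8 (15.000 km), 10 (18.757 km) are within range.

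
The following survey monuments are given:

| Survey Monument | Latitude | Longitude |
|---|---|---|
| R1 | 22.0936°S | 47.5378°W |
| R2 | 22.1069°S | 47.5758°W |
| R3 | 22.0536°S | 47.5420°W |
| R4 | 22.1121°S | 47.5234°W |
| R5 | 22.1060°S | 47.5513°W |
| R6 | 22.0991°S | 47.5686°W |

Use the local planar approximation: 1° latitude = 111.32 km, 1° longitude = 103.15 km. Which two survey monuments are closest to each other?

Pairwise distances:
R1–R2: √((-0.0133·111.32)² + (-0.0380·103.15)²) = √(2.192046 + 15.364048) = 4.1900 km
R1–R3: √((0.0400·111.32)² + (-0.0042·103.15)²) = √(19.827428 + 0.187688) = 4.4738 km
R1–R4: √((-0.0185·111.32)² + (0.0144·103.15)²) = √(4.241211 + 2.206294) = 2.5392 km
R1–R5: √((-0.0124·111.32)² + (-0.0135·103.15)²) = √(1.905416 + 1.939126) = 1.9608 km
R1–R6: √((-0.0055·111.32)² + (-0.0308·103.15)²) = √(0.374862 + 10.093456) = 3.2355 km
R2–R3: √((0.0533·111.32)² + (0.0338·103.15)²) = √(35.204713 + 12.155473) = 6.8819 km
R2–R4: √((-0.0052·111.32)² + (0.0524·103.15)²) = √(0.335084 + 29.214674) = 5.4360 km
R2–R5: √((0.0009·111.32)² + (0.0245·103.15)²) = √(0.010038 + 6.386613) = 2.5292 km
R2–R6: √((0.0078·111.32)² + (0.0072·103.15)²) = √(0.753938 + 0.551574) = 1.1426 km
R3–R4: √((-0.0585·111.32)² + (0.0186·103.15)²) = √(42.409009 + 3.680988) = 6.7890 km
R3–R5: √((-0.0524·111.32)² + (-0.0093·103.15)²) = √(34.025849 + 0.920247) = 5.9115 km
R3–R6: √((-0.0455·111.32)² + (-0.0266·103.15)²) = √(25.654833 + 7.528384) = 5.7605 km
R4–R5: √((0.0061·111.32)² + (-0.0279·103.15)²) = √(0.461112 + 8.282222) = 2.9569 km
R4–R6: √((0.0130·111.32)² + (-0.0452·103.15)²) = √(2.094272 + 21.737787) = 4.8818 km
R5–R6: √((0.0069·111.32)² + (-0.0173·103.15)²) = √(0.589990 + 3.184422) = 1.9428 km
Closest pair: R2–R6 at 1.1426 km.

R2 and R6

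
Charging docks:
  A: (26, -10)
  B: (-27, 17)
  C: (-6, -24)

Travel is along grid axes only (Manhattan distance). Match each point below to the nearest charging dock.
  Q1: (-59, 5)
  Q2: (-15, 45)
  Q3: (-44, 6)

Q1→B; Q2→B; Q3→B

Q1 at (-59, 5):
  A: |85| + |-15| = 85 + 15 = 100
  B: |32| + |12| = 32 + 12 = 44
  C: |53| + |-29| = 53 + 29 = 82
  → nearest: B (44)
Q2 at (-15, 45):
  A: |41| + |-55| = 41 + 55 = 96
  B: |-12| + |-28| = 12 + 28 = 40
  C: |9| + |-69| = 9 + 69 = 78
  → nearest: B (40)
Q3 at (-44, 6):
  A: |70| + |-16| = 70 + 16 = 86
  B: |17| + |11| = 17 + 11 = 28
  C: |38| + |-30| = 38 + 30 = 68
  → nearest: B (28)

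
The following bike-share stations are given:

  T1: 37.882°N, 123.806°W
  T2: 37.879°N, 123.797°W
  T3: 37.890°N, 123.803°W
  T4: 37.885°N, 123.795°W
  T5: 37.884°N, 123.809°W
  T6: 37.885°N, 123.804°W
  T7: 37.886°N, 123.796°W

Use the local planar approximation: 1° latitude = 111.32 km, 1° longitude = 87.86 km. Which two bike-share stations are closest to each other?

Pairwise distances:
T1–T2: 0.858 km
T1–T3: 0.929 km
T1–T4: 1.023 km
T1–T5: 0.345 km
T1–T6: 0.377 km
T1–T7: 0.985 km
T2–T3: 1.333 km
T2–T4: 0.691 km
T2–T5: 1.192 km
T2–T6: 0.908 km
T2–T7: 0.784 km
T3–T4: 0.897 km
T3–T5: 0.851 km
T3–T6: 0.563 km
T3–T7: 0.759 km
T4–T5: 1.235 km
T4–T6: 0.791 km
T4–T7: 0.142 km
T5–T6: 0.453 km
T5–T7: 1.164 km
T6–T7: 0.712 km
Closest pair: T4–T7 at 0.142 km.

T4 and T7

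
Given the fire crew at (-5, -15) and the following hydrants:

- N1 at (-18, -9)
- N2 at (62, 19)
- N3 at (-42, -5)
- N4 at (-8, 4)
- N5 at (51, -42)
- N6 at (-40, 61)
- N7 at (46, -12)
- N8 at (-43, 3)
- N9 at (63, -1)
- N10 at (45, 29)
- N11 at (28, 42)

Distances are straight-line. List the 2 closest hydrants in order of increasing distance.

N1, N4

Distances from (-5, -15):
N1: 14.3
N2: 75.1
N3: 38.3
N4: 19.2
N5: 62.2
N6: 83.7
N7: 51.1
N8: 42.0
N9: 69.4
N10: 66.6
N11: 65.9
Sorted: N1 (14.3) < N4 (19.2) < N3 (38.3) < N8 (42.0) < …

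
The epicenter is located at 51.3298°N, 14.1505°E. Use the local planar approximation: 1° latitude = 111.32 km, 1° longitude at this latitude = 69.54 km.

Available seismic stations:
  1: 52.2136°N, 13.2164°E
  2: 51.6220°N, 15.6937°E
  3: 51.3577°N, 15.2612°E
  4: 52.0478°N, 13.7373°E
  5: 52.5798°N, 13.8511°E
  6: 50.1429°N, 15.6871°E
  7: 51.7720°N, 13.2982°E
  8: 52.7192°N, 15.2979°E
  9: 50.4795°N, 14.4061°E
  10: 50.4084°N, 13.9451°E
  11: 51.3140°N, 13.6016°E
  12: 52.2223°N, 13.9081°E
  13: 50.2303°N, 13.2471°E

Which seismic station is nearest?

Distances from 51.3298°N, 14.1505°E:
1: √((0.8838·111.32)² + (-0.9341·69.54)²) = √(9679.532665 + 4219.452642) = 117.8940 km
2: √((0.2922·111.32)² + (1.5432·69.54)²) = √(1058.051528 + 11516.322068) = 112.1355 km
3: √((0.0279·111.32)² + (1.1107·69.54)²) = √(9.646168 + 5965.720693) = 77.3005 km
4: √((0.7180·111.32)² + (-0.4132·69.54)²) = √(6388.446819 + 825.638618) = 84.9358 km
5: √((1.2500·111.32)² + (-0.2994·69.54)²) = √(19362.722500 + 433.483893) = 140.6990 km
6: √((-1.1869·111.32)² + (1.5366·69.54)²) = √(17457.202715 + 11418.026073) = 169.9271 km
7: √((0.4422·111.32)² + (-0.8523·69.54)²) = √(2423.169934 + 3512.807486) = 77.0453 km
8: √((1.3894·111.32)² + (1.1474·69.54)²) = √(23922.192699 + 6366.475378) = 174.0364 km
9: √((-0.8503·111.32)² + (0.2556·69.54)²) = √(8959.643992 + 315.930149) = 96.3098 km
10: √((-0.9214·111.32)² + (-0.2054·69.54)²) = √(10520.655775 + 204.018829) = 103.5600 km
11: √((-0.0158·111.32)² + (-0.5489·69.54)²) = √(3.093574 + 1456.987528) = 38.2110 km
12: √((0.8925·111.32)² + (-0.2424·69.54)²) = √(9871.038480 + 284.141457) = 100.7729 km
13: √((-1.0995·111.32)² + (-0.9034·69.54)²) = √(14980.864045 + 3946.658465) = 137.5773 km
Minimum: 11 at 38.2110 km.

11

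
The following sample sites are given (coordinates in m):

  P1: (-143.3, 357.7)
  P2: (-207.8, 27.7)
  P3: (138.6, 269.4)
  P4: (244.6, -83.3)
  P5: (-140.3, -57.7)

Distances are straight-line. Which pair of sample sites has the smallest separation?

Pairwise distances:
P2–P5: 108.9 m
P1–P3: 295.4 m
P1–P2: 336.2 m
P3–P4: 368.3 m
P4–P5: 385.8 m
P1–P5: 415.4 m
P2–P3: 422.4 m
P3–P5: 429.9 m
P2–P4: 465.8 m
P1–P4: 587.3 m
Closest pair: P2–P5 at 108.9 m.

P2 and P5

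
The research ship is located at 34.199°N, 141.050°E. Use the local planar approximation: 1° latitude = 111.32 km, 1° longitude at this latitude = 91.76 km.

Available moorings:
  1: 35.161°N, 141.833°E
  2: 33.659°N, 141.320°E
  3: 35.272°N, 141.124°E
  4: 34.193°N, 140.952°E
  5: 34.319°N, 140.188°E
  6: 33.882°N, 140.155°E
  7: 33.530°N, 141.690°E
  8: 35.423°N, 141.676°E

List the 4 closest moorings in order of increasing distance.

Distances from 34.199°N, 141.050°E:
1: 128.959 km
2: 65.018 km
3: 119.639 km
4: 9.017 km
5: 80.217 km
6: 89.386 km
7: 94.842 km
8: 147.869 km
Sorted: 4 (9.017 km) < 2 (65.018 km) < 5 (80.217 km) < 6 (89.386 km) < 7 (94.842 km) < 3 (119.639 km) < …

4, 2, 5, 6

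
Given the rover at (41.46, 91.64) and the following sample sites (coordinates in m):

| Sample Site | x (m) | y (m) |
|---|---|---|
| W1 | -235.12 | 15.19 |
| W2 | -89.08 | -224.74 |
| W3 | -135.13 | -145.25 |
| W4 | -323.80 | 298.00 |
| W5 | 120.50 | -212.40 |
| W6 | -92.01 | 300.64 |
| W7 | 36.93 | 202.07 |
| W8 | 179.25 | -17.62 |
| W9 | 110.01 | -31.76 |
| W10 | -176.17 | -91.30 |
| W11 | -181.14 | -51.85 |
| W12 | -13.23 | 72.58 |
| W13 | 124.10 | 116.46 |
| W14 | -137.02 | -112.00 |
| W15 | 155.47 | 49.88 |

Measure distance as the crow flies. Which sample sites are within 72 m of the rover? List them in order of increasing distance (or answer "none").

Distances from (41.46, 91.64):
W1: 286.95 m
W2: 342.25 m
W3: 295.47 m
W4: 419.52 m
W5: 314.15 m
W6: 247.98 m
W7: 110.52 m
W8: 175.85 m
W9: 141.16 m
W10: 284.31 m
W11: 264.84 m
W12: 57.92 m
W13: 86.29 m
W14: 270.78 m
W15: 121.42 m
Threshold 72 m: W12 (57.92 m) is within range.

W12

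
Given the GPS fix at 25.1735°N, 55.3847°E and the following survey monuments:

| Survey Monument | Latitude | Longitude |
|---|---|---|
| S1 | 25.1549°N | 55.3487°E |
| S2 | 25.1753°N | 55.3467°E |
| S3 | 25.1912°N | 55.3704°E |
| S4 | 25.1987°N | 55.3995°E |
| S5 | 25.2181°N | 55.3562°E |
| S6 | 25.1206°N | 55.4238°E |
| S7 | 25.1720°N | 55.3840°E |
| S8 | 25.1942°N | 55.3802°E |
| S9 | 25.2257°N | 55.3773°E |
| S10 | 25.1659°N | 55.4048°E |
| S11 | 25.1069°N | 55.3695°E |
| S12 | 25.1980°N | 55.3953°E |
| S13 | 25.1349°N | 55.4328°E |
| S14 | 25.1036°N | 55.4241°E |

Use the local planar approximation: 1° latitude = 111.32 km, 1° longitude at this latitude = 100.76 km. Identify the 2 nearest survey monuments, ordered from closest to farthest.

Distances from 25.1735°N, 55.3847°E:
S1: √((-0.0186·111.32)² + (-0.0360·100.76)²) = √(4.287186 + 13.157741) = 4.1767 km
S2: √((0.0018·111.32)² + (-0.0380·100.76)²) = √(0.040151 + 14.660322) = 3.8341 km
S3: √((0.0177·111.32)² + (-0.0143·100.76)²) = √(3.882334 + 2.076101) = 2.4410 km
S4: √((0.0252·111.32)² + (0.0148·100.76)²) = √(7.869506 + 2.223821) = 3.1770 km
S5: √((0.0446·111.32)² + (-0.0285·100.76)²) = √(24.649954 + 8.246431) = 5.7355 km
S6: √((-0.0529·111.32)² + (0.0391·100.76)²) = √(34.678295 + 15.521362) = 7.0852 km
S7: √((-0.0015·111.32)² + (-0.0007·100.76)²) = √(0.027882 + 0.004975) = 0.1813 km
S8: √((0.0207·111.32)² + (-0.0045·100.76)²) = √(5.309909 + 0.205590) = 2.3485 km
S9: √((0.0522·111.32)² + (-0.0074·100.76)²) = √(33.766605 + 0.555955) = 5.8585 km
S10: √((-0.0076·111.32)² + (0.0201·100.76)²) = √(0.715770 + 4.101743) = 2.1949 km
S11: √((-0.0666·111.32)² + (-0.0152·100.76)²) = √(54.966091 + 2.345652) = 7.5705 km
S12: √((0.0245·111.32)² + (0.0106·100.76)²) = √(7.438383 + 1.140744) = 2.9290 km
S13: √((-0.0386·111.32)² + (0.0481·100.76)²) = √(18.463796 + 23.489105) = 6.4771 km
S14: √((-0.0699·111.32)² + (0.0394·100.76)²) = √(60.548132 + 15.760455) = 8.7355 km
Sorted: S7 (0.1813 km) < S10 (2.1949 km) < S8 (2.3485 km) < S3 (2.4410 km) < …

S7, S10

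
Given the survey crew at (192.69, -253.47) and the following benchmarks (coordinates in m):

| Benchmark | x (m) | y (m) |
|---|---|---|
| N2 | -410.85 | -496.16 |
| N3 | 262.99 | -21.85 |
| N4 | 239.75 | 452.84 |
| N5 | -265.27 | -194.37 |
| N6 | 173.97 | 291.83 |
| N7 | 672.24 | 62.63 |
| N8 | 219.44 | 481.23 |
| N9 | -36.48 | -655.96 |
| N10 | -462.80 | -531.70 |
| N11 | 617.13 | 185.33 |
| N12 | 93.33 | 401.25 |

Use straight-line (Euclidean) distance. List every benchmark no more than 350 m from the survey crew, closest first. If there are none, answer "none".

N3

Distances from (192.69, -253.47):
N2: √((-603.54)² + (-242.69)²) = √(364260.5316 + 58898.4361) = 650.51 m
N3: √((70.30)² + (231.62)²) = √(4942.0900 + 53647.8244) = 242.05 m
N4: √((47.06)² + (706.31)²) = √(2214.6436 + 498873.8161) = 707.88 m
N5: √((-457.96)² + (59.10)²) = √(209727.3616 + 3492.8100) = 461.76 m
N6: √((-18.72)² + (545.30)²) = √(350.4384 + 297352.0900) = 545.62 m
N7: √((479.55)² + (316.10)²) = √(229968.2025 + 99919.2100) = 574.36 m
N8: √((26.75)² + (734.70)²) = √(715.5625 + 539784.0900) = 735.19 m
N9: √((-229.17)² + (-402.49)²) = √(52518.8889 + 161998.2001) = 463.16 m
N10: √((-655.49)² + (-278.23)²) = √(429667.1401 + 77411.9329) = 712.09 m
N11: √((424.44)² + (438.80)²) = √(180149.3136 + 192545.4400) = 610.49 m
N12: √((-99.36)² + (654.72)²) = √(9872.4096 + 428658.2784) = 662.22 m
Threshold 350 m: N3 (242.05 m) is within range.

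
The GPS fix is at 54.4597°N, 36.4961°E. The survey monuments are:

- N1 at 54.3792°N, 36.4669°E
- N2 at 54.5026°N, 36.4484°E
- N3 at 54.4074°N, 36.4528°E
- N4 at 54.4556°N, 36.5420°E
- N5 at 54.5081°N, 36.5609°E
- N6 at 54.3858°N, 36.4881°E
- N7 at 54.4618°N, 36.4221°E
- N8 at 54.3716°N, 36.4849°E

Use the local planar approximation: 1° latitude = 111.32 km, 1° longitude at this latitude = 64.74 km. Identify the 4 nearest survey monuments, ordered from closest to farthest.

N4, N7, N2, N3

Distances from 54.4597°N, 36.4961°E:
N1: 9.1585 km
N2: 5.6871 km
N3: 6.4618 km
N4: 3.0064 km
N5: 6.8285 km
N6: 8.2428 km
N7: 4.7965 km
N8: 9.8341 km
Sorted: N4 (3.0064 km) < N7 (4.7965 km) < N2 (5.6871 km) < N3 (6.4618 km) < N5 (6.8285 km) < N6 (8.2428 km) < …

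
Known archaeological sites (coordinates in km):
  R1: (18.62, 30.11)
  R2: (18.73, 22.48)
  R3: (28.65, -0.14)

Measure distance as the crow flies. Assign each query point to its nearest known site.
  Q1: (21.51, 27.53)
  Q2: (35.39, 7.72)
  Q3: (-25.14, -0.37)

Q1→R1; Q2→R3; Q3→R2

Q1 at (21.51, 27.53):
  R1: 3.87 km
  R2: 5.76 km
  R3: 28.58 km
  → nearest: R1 (3.87 km)
Q2 at (35.39, 7.72):
  R1: 27.97 km
  R2: 22.26 km
  R3: 10.35 km
  → nearest: R3 (10.35 km)
Q3 at (-25.14, -0.37):
  R1: 53.33 km
  R2: 49.46 km
  R3: 53.79 km
  → nearest: R2 (49.46 km)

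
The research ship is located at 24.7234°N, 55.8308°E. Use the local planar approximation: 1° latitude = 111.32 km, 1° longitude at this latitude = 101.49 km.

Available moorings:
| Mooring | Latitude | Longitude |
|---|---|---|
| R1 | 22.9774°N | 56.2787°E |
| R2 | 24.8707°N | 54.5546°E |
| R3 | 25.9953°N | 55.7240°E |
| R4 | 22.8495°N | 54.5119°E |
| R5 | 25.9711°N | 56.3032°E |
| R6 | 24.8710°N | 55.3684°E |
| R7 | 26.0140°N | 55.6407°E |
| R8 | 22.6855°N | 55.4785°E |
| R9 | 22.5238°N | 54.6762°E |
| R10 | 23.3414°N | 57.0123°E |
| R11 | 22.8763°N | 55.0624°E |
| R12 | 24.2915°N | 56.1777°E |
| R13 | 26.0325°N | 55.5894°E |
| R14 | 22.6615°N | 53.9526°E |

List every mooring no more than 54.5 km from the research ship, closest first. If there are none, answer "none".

Distances from 24.7234°N, 55.8308°E:
R1: √((-1.7460·111.32)² + (0.4479·101.49)²) = √(37777.644381 + 2066.372578) = 199.6097 km
R2: √((0.1473·111.32)² + (-1.2762·101.49)²) = √(268.875907 + 16775.828806) = 130.5554 km
R3: √((1.2719·111.32)² + (-0.1068·101.49)²) = √(20047.135692 + 117.486783) = 142.0022 km
R4: √((-1.8739·111.32)² + (-1.3189·101.49)²) = √(43515.023032 + 17917.204126) = 247.8553 km
R5: √((1.2477·111.32)² + (0.4724·101.49)²) = √(19291.533236 + 2298.615246) = 146.9359 km
R6: √((0.1476·111.32)² + (-0.4624·101.49)²) = √(269.972240 + 2202.328788) = 49.7222 km
R7: √((1.2906·111.32)² + (-0.1901·101.49)²) = √(20640.951665 + 372.229457) = 144.9592 km
R8: √((-2.0379·111.32)² + (-0.3523·101.49)²) = √(51465.018585 + 1278.414805) = 229.6594 km
R9: √((-2.1996·111.32)² + (-1.1546·101.49)²) = √(59956.161028 + 13731.235364) = 271.4542 km
R10: √((-1.3820·111.32)² + (1.1815·101.49)²) = √(23668.050181 + 14378.512422) = 195.0553 km
R11: √((-1.8471·111.32)² + (-0.7684·101.49)²) = √(42279.243894 + 6081.647124) = 219.9111 km
R12: √((-0.4319·111.32)² + (0.3469·101.49)²) = √(2311.600626 + 1239.524470) = 59.5913 km
R13: √((1.3091·111.32)² + (-0.2414·101.49)²) = √(21236.944938 + 600.234614) = 147.7741 km
R14: √((-2.0619·111.32)² + (-1.8782·101.49)²) = √(52684.345915 + 36335.419405) = 298.3618 km
Threshold 54.5 km: R6 (49.7222 km) is within range.

R6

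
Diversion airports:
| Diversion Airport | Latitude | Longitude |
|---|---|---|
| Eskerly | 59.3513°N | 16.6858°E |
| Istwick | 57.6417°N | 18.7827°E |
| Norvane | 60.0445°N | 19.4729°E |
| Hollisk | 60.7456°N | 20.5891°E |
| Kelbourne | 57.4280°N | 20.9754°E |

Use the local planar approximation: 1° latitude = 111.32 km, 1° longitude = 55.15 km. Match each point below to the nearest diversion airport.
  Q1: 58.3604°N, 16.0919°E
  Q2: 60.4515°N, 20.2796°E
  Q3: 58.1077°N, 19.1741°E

Q1→Eskerly; Q2→Hollisk; Q3→Istwick

Q1 at 58.3604°N, 16.0919°E:
  Eskerly: 115.0671 km
  Istwick: 168.5905 km
  Norvane: 264.4138 km
  Hollisk: 363.3391 km
  Kelbourne: 288.6335 km
  → nearest: Eskerly (115.0671 km)
Q2 at 60.4515°N, 20.2796°E:
  Eskerly: 232.9859 km
  Istwick: 323.4978 km
  Norvane: 63.4985 km
  Hollisk: 36.9216 km
  Kelbourne: 338.7565 km
  → nearest: Hollisk (36.9216 km)
Q3 at 58.1077°N, 19.1741°E:
  Eskerly: 194.9281 km
  Istwick: 56.1869 km
  Norvane: 216.2334 km
  Hollisk: 303.8433 km
  Kelbourne: 124.8753 km
  → nearest: Istwick (56.1869 km)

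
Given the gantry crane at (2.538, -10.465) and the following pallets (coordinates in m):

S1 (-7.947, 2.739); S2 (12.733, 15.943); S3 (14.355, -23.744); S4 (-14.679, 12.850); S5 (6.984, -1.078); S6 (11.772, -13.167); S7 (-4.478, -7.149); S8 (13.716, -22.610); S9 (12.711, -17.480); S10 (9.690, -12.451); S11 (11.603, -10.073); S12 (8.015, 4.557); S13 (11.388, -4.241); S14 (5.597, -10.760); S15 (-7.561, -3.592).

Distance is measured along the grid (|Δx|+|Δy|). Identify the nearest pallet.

Distances from (2.538, -10.465):
S1: |-10.485| + |13.204| = 10.485 + 13.204 = 23.689 m
S2: |10.195| + |26.408| = 10.195 + 26.408 = 36.603 m
S3: |11.817| + |-13.279| = 11.817 + 13.279 = 25.096 m
S4: |-17.217| + |23.315| = 17.217 + 23.315 = 40.532 m
S5: |4.446| + |9.387| = 4.446 + 9.387 = 13.833 m
S6: |9.234| + |-2.702| = 9.234 + 2.702 = 11.936 m
S7: |-7.016| + |3.316| = 7.016 + 3.316 = 10.332 m
S8: |11.178| + |-12.145| = 11.178 + 12.145 = 23.323 m
S9: |10.173| + |-7.015| = 10.173 + 7.015 = 17.188 m
S10: |7.152| + |-1.986| = 7.152 + 1.986 = 9.138 m
S11: |9.065| + |0.392| = 9.065 + 0.392 = 9.457 m
S12: |5.477| + |15.022| = 5.477 + 15.022 = 20.499 m
S13: |8.850| + |6.224| = 8.850 + 6.224 = 15.074 m
S14: |3.059| + |-0.295| = 3.059 + 0.295 = 3.354 m
S15: |-10.099| + |6.873| = 10.099 + 6.873 = 16.972 m
Minimum: S14 at 3.354 m.

S14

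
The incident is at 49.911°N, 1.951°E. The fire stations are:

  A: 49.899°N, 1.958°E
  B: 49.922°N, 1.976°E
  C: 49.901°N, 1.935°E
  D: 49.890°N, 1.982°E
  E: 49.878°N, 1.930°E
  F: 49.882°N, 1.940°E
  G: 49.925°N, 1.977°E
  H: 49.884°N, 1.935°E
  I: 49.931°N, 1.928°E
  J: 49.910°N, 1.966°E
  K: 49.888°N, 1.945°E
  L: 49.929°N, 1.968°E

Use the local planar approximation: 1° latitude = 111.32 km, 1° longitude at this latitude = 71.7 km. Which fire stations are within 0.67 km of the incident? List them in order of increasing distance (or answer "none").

Distances from 49.911°N, 1.951°E:
A: √((-0.012·111.32)² + (0.007·71.7)²) = √(1.78447 + 0.25190) = 1.427 km
B: √((0.011·111.32)² + (0.025·71.7)²) = √(1.49945 + 3.21306) = 2.171 km
C: √((-0.010·111.32)² + (-0.016·71.7)²) = √(1.23921 + 1.31607) = 1.599 km
D: √((-0.021·111.32)² + (0.031·71.7)²) = √(5.46493 + 4.94040) = 3.226 km
E: √((-0.033·111.32)² + (-0.021·71.7)²) = √(13.49504 + 2.26713) = 3.970 km
F: √((-0.029·111.32)² + (-0.011·71.7)²) = √(10.42179 + 0.62205) = 3.323 km
G: √((0.014·111.32)² + (0.026·71.7)²) = √(2.42886 + 3.47524) = 2.430 km
H: √((-0.027·111.32)² + (-0.016·71.7)²) = √(9.03387 + 1.31607) = 3.217 km
I: √((0.020·111.32)² + (-0.023·71.7)²) = √(4.95686 + 2.71953) = 2.771 km
J: √((-0.001·111.32)² + (0.015·71.7)²) = √(0.01239 + 1.15670) = 1.081 km
K: √((-0.023·111.32)² + (-0.006·71.7)²) = √(6.55544 + 0.18507) = 2.596 km
L: √((0.018·111.32)² + (0.017·71.7)²) = √(4.01505 + 1.48572) = 2.345 km
Threshold 0.67 km: none within range.

none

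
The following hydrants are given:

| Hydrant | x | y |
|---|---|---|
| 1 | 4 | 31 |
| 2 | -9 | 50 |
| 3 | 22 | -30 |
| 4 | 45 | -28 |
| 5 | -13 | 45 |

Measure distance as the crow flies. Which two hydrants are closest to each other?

Pairwise distances:
1–2: 23.0
1–3: 63.6
1–4: 71.8
1–5: 22.0
2–3: 85.8
2–4: 94.9
2–5: 6.4
3–4: 23.1
3–5: 82.8
4–5: 93.2
Closest pair: 2–5 at 6.4.

2 and 5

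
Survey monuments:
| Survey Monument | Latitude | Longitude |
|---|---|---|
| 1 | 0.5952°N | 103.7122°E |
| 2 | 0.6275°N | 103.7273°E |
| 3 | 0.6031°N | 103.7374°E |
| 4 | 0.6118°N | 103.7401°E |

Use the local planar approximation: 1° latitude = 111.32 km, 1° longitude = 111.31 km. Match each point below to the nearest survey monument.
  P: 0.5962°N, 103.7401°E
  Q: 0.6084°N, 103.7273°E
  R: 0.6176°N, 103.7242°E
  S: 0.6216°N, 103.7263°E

P→3; Q→3; R→2; S→2

P at 0.5962°N, 103.7401°E:
  1: 3.1075 km
  2: 3.7644 km
  3: 0.8248 km
  4: 1.7366 km
  → nearest: 3 (0.8248 km)
Q at 0.6084°N, 103.7273°E:
  1: 2.2325 km
  2: 2.1262 km
  3: 1.2696 km
  4: 1.4742 km
  → nearest: 3 (1.2696 km)
R at 0.6176°N, 103.7242°E:
  1: 2.8288 km
  2: 1.1548 km
  3: 2.1827 km
  4: 1.8839 km
  → nearest: 2 (1.1548 km)
S at 0.6216°N, 103.7263°E:
  1: 3.3317 km
  2: 0.6662 km
  3: 2.4016 km
  4: 1.8841 km
  → nearest: 2 (0.6662 km)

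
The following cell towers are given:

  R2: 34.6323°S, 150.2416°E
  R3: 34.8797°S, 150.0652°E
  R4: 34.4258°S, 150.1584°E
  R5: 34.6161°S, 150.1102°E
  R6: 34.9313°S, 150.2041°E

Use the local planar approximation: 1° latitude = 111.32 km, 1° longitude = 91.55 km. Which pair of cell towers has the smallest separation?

R2 and R5

Pairwise distances:
R2–R3: 31.9263 km
R2–R4: 24.2167 km
R2–R5: 12.1641 km
R2–R6: 33.4613 km
R3–R4: 51.2435 km
R3–R5: 29.6317 km
R3–R6: 13.9535 km
R4–R5: 21.6389 km
R4–R6: 56.4276 km
R5–R6: 36.1258 km
Closest pair: R2–R5 at 12.1641 km.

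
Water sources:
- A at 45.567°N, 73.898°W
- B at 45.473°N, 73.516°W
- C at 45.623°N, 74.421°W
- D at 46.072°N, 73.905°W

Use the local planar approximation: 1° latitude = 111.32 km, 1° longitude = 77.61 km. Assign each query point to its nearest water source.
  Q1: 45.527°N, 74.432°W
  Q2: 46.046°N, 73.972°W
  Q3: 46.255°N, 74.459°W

Q1 at 45.527°N, 74.432°W:
  A: √((0.040·111.32)² + (0.534·77.61)²) = √(19.82743 + 1717.58359) = 41.682 km
  B: √((-0.054·111.32)² + (0.916·77.61)²) = √(36.13549 + 5053.89616) = 71.344 km
  C: √((0.096·111.32)² + (0.011·77.61)²) = √(114.20598 + 0.72882) = 10.721 km
  D: √((0.545·111.32)² + (0.527·77.61)²) = √(3680.77610 + 1672.84845) = 73.168 km
  → nearest: C (10.721 km)
Q2 at 46.046°N, 73.972°W:
  A: √((-0.479·111.32)² + (0.074·77.61)²) = √(2843.26554 + 32.98366) = 53.631 km
  B: √((-0.573·111.32)² + (0.456·77.61)²) = √(4068.69972 + 1252.46342) = 72.946 km
  C: √((-0.423·111.32)² + (-0.449·77.61)²) = √(2217.31365 + 1214.30574) = 58.580 km
  D: √((0.026·111.32)² + (0.067·77.61)²) = √(8.37709 + 27.03865) = 5.951 km
  → nearest: D (5.951 km)
Q3 at 46.255°N, 74.459°W:
  A: √((-0.688·111.32)² + (0.561·77.61)²) = √(5865.74625 + 1895.66281) = 88.099 km
  B: √((-0.782·111.32)² + (0.943·77.61)²) = √(7578.09249 + 5356.22426) = 113.729 km
  C: √((-0.632·111.32)² + (0.038·77.61)²) = √(4949.71909 + 8.69766) = 70.416 km
  D: √((-0.183·111.32)² + (0.554·77.61)²) = √(415.00046 + 1848.65086) = 47.578 km
  → nearest: D (47.578 km)

Q1→C; Q2→D; Q3→D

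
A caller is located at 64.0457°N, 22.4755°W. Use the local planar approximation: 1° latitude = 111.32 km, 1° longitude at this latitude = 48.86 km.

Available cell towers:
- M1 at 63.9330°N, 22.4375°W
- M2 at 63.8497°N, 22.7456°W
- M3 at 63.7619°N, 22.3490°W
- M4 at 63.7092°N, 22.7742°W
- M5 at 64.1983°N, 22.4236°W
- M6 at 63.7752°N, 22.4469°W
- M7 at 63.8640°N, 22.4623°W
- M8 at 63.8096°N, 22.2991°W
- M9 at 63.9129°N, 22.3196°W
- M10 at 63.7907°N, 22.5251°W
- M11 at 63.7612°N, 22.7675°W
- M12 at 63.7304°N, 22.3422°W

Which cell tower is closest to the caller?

Distances from 64.0457°N, 22.4755°W:
M1: √((-0.1127·111.32)² + (0.0380·48.86)²) = √(157.396194 + 3.447261) = 12.6824 km
M2: √((-0.1960·111.32)² + (-0.2701·48.86)²) = √(476.056542 + 174.163079) = 25.4994 km
M3: √((-0.2838·111.32)² + (0.1265·48.86)²) = √(998.093386 + 38.202165) = 32.1915 km
M4: √((-0.3365·111.32)² + (-0.2987·48.86)²) = √(1403.190166 + 212.998905) = 40.2019 km
M5: √((0.1526·111.32)² + (0.0519·48.86)²) = √(288.572846 + 6.430454) = 17.1757 km
M6: √((-0.2705·111.32)² + (0.0286·48.86)²) = √(906.736157 + 1.952716) = 30.1445 km
M7: √((-0.1817·111.32)² + (0.0132·48.86)²) = √(409.125218 + 0.415963) = 20.2371 km
M8: √((-0.2361·111.32)² + (0.1764·48.86)²) = √(690.777796 + 74.285506) = 27.6598 km
M9: √((-0.1328·111.32)² + (0.1559·48.86)²) = √(218.545841 + 58.022863) = 16.6304 km
M10: √((-0.2550·111.32)² + (-0.0496·48.86)²) = √(805.799060 + 5.873139) = 28.4899 km
M11: √((-0.2845·111.32)² + (-0.2920·48.86)²) = √(1003.023104 + 203.550713) = 34.7358 km
M12: √((-0.3153·111.32)² + (0.1333·48.86)²) = √(1231.953560 + 42.419664) = 35.6984 km
Minimum: M1 at 12.6824 km.

M1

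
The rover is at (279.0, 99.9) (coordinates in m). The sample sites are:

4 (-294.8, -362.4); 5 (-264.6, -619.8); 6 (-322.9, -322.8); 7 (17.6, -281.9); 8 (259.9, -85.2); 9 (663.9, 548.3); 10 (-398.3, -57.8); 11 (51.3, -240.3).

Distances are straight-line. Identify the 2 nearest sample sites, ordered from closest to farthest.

8, 11

Distances from (279.0, 99.9):
4: √((-573.8)² + (-462.3)²) = √(329246.440 + 213721.290) = 736.9 m
5: √((-543.6)² + (-719.7)²) = √(295500.960 + 517968.090) = 901.9 m
6: √((-601.9)² + (-422.7)²) = √(362283.610 + 178675.290) = 735.5 m
7: √((-261.4)² + (-381.8)²) = √(68329.960 + 145771.240) = 462.7 m
8: √((-19.1)² + (-185.1)²) = √(364.810 + 34262.010) = 186.1 m
9: √((384.9)² + (448.4)²) = √(148148.010 + 201062.560) = 590.9 m
10: √((-677.3)² + (-157.7)²) = √(458735.290 + 24869.290) = 695.4 m
11: √((-227.7)² + (-340.2)²) = √(51847.290 + 115736.040) = 409.4 m
Sorted: 8 (186.1 m) < 11 (409.4 m) < 7 (462.7 m) < 9 (590.9 m) < …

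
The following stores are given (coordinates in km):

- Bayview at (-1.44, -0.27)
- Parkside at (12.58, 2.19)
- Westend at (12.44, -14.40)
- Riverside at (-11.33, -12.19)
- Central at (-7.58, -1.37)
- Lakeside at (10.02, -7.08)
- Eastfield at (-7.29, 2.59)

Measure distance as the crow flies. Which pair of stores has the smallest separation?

Pairwise distances:
Bayview–Parkside: 14.23 km
Bayview–Westend: 19.81 km
Bayview–Riverside: 15.49 km
Bayview–Central: 6.24 km
Bayview–Lakeside: 13.33 km
Bayview–Eastfield: 6.51 km
Parkside–Westend: 16.59 km
Parkside–Riverside: 27.90 km
Parkside–Central: 20.47 km
Parkside–Lakeside: 9.62 km
Parkside–Eastfield: 19.87 km
Westend–Riverside: 23.87 km
Westend–Central: 23.89 km
Westend–Lakeside: 7.71 km
Westend–Eastfield: 26.04 km
Riverside–Central: 11.45 km
Riverside–Lakeside: 21.95 km
Riverside–Eastfield: 15.32 km
Central–Lakeside: 18.50 km
Central–Eastfield: 3.97 km
Lakeside–Eastfield: 19.83 km
Closest pair: Central–Eastfield at 3.97 km.

Central and Eastfield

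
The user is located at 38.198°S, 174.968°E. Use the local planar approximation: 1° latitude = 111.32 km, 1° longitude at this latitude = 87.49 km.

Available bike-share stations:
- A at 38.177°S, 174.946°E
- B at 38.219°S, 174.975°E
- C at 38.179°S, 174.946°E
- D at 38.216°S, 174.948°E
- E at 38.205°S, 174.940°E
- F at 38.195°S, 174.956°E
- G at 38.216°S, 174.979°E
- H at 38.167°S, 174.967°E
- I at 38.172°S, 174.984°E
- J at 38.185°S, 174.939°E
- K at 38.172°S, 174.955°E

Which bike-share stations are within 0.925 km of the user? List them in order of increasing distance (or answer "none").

Distances from 38.198°S, 174.968°E:
A: 3.028 km
B: 2.417 km
C: 2.860 km
D: 2.660 km
E: 2.571 km
F: 1.102 km
G: 2.223 km
H: 3.452 km
I: 3.215 km
J: 2.921 km
K: 3.110 km
Threshold 0.925 km: none within range.

none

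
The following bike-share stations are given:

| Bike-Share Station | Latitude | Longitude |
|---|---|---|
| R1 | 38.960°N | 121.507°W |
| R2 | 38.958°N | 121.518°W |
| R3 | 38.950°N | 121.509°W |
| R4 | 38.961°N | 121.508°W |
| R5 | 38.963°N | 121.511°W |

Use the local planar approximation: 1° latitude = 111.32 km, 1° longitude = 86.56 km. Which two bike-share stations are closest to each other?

R1 and R4

Pairwise distances:
R1–R2: 0.978 km
R1–R3: 1.127 km
R1–R4: 0.141 km
R1–R5: 0.481 km
R2–R3: 1.183 km
R2–R4: 0.928 km
R2–R5: 0.823 km
R3–R4: 1.228 km
R3–R5: 1.457 km
R4–R5: 0.342 km
Closest pair: R1–R4 at 0.141 km.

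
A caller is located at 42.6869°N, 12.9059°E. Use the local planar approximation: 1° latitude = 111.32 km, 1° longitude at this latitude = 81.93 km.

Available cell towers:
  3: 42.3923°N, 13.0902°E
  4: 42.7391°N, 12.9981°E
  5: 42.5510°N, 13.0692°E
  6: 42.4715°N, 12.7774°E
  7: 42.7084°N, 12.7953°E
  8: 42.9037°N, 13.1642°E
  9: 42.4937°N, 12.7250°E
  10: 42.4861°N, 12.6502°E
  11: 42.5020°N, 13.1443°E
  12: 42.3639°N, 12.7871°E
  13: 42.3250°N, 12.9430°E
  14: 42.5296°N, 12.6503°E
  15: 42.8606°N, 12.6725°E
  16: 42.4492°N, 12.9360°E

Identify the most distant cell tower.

Distances from 42.6869°N, 12.9059°E:
3: √((-0.2946·111.32)² + (0.1843·81.93)²) = √(1075.503629 + 228.000910) = 36.1041 km
4: √((0.0522·111.32)² + (0.0922·81.93)²) = √(33.766605 + 57.062100) = 9.5304 km
5: √((-0.1359·111.32)² + (0.1633·81.93)²) = √(228.868123 + 179.002163) = 20.1958 km
6: √((-0.2154·111.32)² + (-0.1285·81.93)²) = √(574.960214 + 110.838889) = 26.1878 km
7: √((0.0215·111.32)² + (-0.1106·81.93)²) = √(5.728268 + 82.110021) = 9.3722 km
8: √((0.2168·111.32)² + (0.2583·81.93)²) = √(582.458451 + 447.852210) = 32.0985 km
9: √((-0.1932·111.32)² + (-0.1809·81.93)²) = √(462.552081 + 219.666102) = 26.1193 km
10: √((-0.2008·111.32)² + (-0.2557·81.93)²) = √(499.659113 + 438.881592) = 30.6356 km
11: √((-0.1849·111.32)² + (0.2384·81.93)²) = √(423.662688 + 381.503399) = 28.3754 km
12: √((-0.3230·111.32)² + (-0.1188·81.93)²) = √(1292.859824 + 94.736817) = 37.2505 km
13: √((-0.3619·111.32)² + (0.0371·81.93)²) = √(1623.018841 + 9.239186) = 40.4012 km
14: √((-0.1573·111.32)² + (-0.2556·81.93)²) = √(306.622373 + 438.538381) = 27.2976 km
15: √((0.1737·111.32)² + (-0.2334·81.93)²) = √(373.891879 + 365.668553) = 27.1949 km
16: √((-0.2377·111.32)² + (0.0301·81.93)²) = √(700.172031 + 6.081615) = 26.5754 km
Maximum: 13 at 40.4012 km.

13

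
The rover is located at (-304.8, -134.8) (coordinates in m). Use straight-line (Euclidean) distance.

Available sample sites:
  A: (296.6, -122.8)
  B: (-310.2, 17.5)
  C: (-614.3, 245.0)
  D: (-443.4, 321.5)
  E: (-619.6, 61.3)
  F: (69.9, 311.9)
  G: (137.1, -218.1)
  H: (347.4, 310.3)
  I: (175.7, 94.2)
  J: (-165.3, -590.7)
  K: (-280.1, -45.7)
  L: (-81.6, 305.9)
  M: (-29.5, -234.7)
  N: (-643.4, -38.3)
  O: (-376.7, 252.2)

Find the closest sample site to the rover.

K

Distances from (-304.8, -134.8):
A: √((601.4)² + (12.0)²) = √(361681.960 + 144.000) = 601.5 m
B: √((-5.4)² + (152.3)²) = √(29.160 + 23195.290) = 152.4 m
C: √((-309.5)² + (379.8)²) = √(95790.250 + 144248.040) = 489.9 m
D: √((-138.6)² + (456.3)²) = √(19209.960 + 208209.690) = 476.9 m
E: √((-314.8)² + (196.1)²) = √(99099.040 + 38455.210) = 370.9 m
F: √((374.7)² + (446.7)²) = √(140400.090 + 199540.890) = 583.0 m
G: √((441.9)² + (-83.3)²) = √(195275.610 + 6938.890) = 449.7 m
H: √((652.2)² + (445.1)²) = √(425364.840 + 198114.010) = 789.6 m
I: √((480.5)² + (229.0)²) = √(230880.250 + 52441.000) = 532.3 m
J: √((139.5)² + (-455.9)²) = √(19460.250 + 207844.810) = 476.8 m
K: √((24.7)² + (89.1)²) = √(610.090 + 7938.810) = 92.5 m
L: √((223.2)² + (440.7)²) = √(49818.240 + 194216.490) = 494.0 m
M: √((275.3)² + (-99.9)²) = √(75790.090 + 9980.010) = 292.9 m
N: √((-338.6)² + (96.5)²) = √(114649.960 + 9312.250) = 352.1 m
O: √((-71.9)² + (387.0)²) = √(5169.610 + 149769.000) = 393.6 m
Minimum: K at 92.5 m.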